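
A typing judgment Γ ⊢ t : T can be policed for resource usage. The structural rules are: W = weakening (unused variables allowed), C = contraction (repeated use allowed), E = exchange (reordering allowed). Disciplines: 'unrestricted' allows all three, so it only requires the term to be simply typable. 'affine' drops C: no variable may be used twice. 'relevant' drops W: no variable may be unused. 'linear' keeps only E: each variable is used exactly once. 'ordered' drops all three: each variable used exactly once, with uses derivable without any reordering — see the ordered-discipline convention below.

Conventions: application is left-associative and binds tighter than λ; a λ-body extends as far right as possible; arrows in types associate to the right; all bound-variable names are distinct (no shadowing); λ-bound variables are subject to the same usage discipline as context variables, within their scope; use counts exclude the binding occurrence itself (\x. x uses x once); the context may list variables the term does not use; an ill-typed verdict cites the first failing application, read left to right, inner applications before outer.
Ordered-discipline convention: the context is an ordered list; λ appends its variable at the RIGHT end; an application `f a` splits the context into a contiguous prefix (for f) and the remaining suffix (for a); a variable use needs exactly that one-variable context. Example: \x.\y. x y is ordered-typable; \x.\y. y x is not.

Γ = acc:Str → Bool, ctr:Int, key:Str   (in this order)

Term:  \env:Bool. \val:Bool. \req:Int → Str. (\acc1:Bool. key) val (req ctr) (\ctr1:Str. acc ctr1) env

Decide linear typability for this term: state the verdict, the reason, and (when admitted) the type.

no — fails simple typing
variable uses: acc: 1×; ctr: 1×; key: 1×; env (bound): 1×; val (bound): 1×; req (bound): 1×; acc1 (bound): 0×; ctr1 (bound): 1×
order of uses: key, val, req, ctr, acc, ctr1, env
typing: ill-typed: applying a non-function (Str)
across the five disciplines: ordered ✗, linear ✗, affine ✗, relevant ✗, unrestricted ✗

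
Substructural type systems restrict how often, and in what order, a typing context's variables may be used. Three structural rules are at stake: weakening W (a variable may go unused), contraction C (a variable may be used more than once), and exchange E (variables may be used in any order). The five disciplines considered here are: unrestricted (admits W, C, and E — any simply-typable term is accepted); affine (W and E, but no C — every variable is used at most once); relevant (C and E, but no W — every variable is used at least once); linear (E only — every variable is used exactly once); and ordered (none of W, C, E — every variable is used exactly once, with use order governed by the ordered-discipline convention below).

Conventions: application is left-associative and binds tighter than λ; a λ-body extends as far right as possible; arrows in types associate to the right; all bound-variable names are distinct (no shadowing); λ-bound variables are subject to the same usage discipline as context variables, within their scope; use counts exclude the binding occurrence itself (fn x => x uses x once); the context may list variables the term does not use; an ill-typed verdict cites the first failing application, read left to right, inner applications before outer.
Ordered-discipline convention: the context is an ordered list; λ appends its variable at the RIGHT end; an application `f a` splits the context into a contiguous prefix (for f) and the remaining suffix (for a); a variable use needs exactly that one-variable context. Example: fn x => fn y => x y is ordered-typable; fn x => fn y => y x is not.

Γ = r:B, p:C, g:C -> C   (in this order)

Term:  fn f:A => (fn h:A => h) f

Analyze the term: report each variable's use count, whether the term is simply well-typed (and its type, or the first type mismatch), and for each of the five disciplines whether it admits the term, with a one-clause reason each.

variable uses: r ×0; p ×0; g ×0; f (λ-bound) ×1; h (λ-bound) ×1
order of uses: h, f
typing: the term checks, with type A -> A
ordered: ✗ — needs weakening: r, p, g unused
linear: ✗ — needs weakening: r, p, g unused
affine: ✓ — at most one use each (r, p, g, f, h)
relevant: ✗ — needs weakening: r, p, g unused
unrestricted: ✓ — well-typed at A -> A; no restrictions here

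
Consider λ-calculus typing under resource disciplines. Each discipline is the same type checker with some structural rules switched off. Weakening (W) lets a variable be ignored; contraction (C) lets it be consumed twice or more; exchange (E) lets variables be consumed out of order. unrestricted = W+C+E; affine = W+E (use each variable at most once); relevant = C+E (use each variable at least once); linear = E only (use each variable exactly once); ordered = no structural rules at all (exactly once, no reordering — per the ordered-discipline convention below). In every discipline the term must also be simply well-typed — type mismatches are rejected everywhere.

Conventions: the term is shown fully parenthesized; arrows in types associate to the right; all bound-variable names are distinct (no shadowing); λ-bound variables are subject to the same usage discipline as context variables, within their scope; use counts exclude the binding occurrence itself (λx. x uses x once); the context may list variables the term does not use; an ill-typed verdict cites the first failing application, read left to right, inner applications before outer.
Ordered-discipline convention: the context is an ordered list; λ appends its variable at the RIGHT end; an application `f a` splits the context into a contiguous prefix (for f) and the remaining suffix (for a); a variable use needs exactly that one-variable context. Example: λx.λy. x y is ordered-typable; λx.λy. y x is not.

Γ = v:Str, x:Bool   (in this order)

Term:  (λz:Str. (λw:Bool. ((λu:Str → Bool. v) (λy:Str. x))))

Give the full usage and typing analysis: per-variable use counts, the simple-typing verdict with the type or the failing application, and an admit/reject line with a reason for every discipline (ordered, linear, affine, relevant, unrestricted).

use counts: v ×1; x ×1; z (bound) ×0; w (bound) ×0; u (bound) ×0; y (bound) ×0
left-to-right use order: v, x
typing: the term checks, with type Str → Bool → Str
ordered: ✗, z, w, u, y never used (weakening)
linear: ✗, z, w, u, y never used (weakening)
affine: ✓, none of v, x, z, w, u, y used more than once
relevant: ✗, z, w, u, y never used (weakening)
unrestricted: ✓, simply typable at Str → Bool → Str; W, C, E all held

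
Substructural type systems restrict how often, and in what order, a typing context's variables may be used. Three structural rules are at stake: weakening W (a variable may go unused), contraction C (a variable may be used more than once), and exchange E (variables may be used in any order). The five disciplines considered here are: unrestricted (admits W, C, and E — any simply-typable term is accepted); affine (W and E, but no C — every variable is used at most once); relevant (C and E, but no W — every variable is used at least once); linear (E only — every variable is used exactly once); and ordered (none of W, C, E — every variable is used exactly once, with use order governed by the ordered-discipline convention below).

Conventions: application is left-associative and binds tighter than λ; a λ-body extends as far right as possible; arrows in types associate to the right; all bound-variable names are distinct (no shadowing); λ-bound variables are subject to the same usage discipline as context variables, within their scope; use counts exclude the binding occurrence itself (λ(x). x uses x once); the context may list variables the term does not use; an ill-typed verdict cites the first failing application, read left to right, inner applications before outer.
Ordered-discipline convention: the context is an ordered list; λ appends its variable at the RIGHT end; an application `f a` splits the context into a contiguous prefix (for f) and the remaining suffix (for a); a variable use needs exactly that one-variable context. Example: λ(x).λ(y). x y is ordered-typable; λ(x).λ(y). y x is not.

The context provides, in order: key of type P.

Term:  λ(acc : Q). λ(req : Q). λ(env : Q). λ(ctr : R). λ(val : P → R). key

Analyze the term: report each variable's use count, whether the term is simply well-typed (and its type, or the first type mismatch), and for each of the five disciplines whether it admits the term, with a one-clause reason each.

counts: key ×1, acc (λ-bound) ×0, req (λ-bound) ×0, env (λ-bound) ×0, ctr (λ-bound) ×0, val (λ-bound) ×0
use order (left to right): key
typing: ✓ — Q → Q → Q → R → (P → R) → P
ordered: ✗, unused: acc, req, env, ctr, val — weakening required
linear: ✗, unused: acc, req, env, ctr, val — weakening required
affine: ✓, none of key, acc, req, env, ctr, val used more than once
relevant: ✗, unused: acc, req, env, ctr, val — weakening required
unrestricted: ✓, simply typable at Q → Q → Q → R → (P → R) → P; W, C, E all held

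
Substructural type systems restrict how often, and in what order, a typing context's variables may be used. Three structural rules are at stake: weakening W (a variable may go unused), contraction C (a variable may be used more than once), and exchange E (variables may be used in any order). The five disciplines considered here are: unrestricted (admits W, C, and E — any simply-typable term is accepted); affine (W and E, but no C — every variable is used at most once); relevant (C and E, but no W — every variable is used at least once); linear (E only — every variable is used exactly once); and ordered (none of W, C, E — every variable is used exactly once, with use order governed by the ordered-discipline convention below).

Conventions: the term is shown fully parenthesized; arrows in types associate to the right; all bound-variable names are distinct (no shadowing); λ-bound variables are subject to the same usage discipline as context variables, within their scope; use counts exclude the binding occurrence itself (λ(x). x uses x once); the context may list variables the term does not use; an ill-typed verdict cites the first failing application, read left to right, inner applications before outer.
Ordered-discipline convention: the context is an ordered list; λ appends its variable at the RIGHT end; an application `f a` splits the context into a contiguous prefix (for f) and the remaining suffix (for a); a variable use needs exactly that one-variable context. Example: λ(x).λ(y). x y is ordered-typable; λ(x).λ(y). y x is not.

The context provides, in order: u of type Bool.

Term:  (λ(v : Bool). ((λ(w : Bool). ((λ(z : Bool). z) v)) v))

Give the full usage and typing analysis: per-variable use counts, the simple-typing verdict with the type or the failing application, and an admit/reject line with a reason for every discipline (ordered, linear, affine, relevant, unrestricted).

use counts: u=0, v (bound)=2, w (bound)=0, z (bound)=1
uses in reading order: z, v, v
typing: the term checks, with type Bool -> Bool
ordered: ✗, needs contraction — v ×2; unused: u, w — weakening required
linear: ✗, needs contraction — v ×2; unused: u, w — weakening required
affine: ✗, needs contraction — v ×2
relevant: ✗, unused: u, w — weakening required
unrestricted: ✓, simply typable at Bool -> Bool; W, C, E all held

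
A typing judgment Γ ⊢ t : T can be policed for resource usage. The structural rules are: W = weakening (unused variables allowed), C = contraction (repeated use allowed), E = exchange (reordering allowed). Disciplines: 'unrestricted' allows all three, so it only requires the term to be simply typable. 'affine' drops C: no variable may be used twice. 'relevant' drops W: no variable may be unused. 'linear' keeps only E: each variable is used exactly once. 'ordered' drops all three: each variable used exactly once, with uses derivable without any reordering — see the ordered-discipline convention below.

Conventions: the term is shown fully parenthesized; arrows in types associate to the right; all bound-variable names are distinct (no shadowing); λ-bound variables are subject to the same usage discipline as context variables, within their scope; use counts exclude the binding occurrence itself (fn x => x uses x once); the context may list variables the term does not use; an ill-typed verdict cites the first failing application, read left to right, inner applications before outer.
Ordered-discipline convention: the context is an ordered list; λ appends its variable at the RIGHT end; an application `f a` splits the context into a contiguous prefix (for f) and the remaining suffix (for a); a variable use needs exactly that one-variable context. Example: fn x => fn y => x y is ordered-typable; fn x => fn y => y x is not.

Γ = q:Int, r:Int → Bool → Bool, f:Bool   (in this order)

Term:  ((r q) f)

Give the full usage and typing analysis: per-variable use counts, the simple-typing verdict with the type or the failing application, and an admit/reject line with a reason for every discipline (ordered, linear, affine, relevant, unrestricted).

counts: q: 1×, r: 1×, f: 1×
order of uses: r, q, f
typing: well-typed at Bool
ordered: ✗, no ordered split (uses run r, q, f)
linear: ✓, each of q, r, f used exactly once
affine: ✓, none of q, r, f used more than once
relevant: ✓, none of q, r, f goes unused
unrestricted: ✓, simply typable at Bool; W, C, E all held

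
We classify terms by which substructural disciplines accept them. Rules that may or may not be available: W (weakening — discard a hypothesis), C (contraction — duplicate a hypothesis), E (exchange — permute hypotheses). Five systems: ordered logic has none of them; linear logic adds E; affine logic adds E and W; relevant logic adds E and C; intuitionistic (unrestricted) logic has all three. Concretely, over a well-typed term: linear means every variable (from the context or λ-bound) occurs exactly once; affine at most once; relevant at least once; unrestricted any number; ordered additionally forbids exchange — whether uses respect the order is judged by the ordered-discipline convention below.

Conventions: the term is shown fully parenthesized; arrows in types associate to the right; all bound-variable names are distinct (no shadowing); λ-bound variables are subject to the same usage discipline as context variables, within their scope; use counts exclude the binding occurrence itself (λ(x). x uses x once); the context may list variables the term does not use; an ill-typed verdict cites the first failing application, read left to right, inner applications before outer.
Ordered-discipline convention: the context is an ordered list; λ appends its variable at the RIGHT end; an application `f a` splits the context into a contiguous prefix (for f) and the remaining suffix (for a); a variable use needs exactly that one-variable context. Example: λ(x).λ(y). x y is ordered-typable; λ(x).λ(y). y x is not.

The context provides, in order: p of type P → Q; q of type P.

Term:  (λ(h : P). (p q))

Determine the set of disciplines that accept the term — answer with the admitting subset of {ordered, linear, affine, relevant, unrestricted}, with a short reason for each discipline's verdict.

admitted in: affine, unrestricted
counts: p ×1; q ×1; h (λ-bound) ×0
use order (left to right): p, q
typing: the term checks, with type P → Q
ordered: ✗, unused: h — weakening required
linear: ✗, unused: h — weakening required
affine: ✓, p, q, h: no repeats, contraction unneeded
relevant: ✗, unused: h — weakening required
unrestricted: ✓, type-checks (P → Q) and nothing is barred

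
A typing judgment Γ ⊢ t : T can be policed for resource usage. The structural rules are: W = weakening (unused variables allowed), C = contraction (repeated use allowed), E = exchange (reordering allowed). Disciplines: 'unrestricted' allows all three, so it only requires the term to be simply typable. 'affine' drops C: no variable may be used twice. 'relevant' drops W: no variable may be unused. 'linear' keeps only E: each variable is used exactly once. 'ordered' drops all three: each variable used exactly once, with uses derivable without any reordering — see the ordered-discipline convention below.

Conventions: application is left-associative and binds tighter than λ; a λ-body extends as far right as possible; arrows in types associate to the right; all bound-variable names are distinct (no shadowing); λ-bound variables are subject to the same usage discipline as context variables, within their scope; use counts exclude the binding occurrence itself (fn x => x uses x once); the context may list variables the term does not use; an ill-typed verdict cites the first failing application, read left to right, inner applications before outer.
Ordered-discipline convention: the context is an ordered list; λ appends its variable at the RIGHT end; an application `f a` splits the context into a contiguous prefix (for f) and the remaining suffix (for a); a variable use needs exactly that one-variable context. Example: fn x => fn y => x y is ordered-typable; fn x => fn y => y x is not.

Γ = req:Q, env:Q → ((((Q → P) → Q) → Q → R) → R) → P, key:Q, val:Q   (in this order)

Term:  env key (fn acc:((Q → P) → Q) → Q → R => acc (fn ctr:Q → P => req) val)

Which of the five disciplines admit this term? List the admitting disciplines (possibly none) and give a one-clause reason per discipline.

admitted by: affine, unrestricted
use counts: req: 1, env: 1, key: 1, val: 1, acc (λ-bound): 1, ctr (λ-bound): 0
order of uses: env, key, acc, req, val
typing: the term checks, with type P
ordered: ✗, ctr left unused
linear: ✗, ctr left unused
affine: ✓, none of req, env, key, val, acc, ctr used more than once
relevant: ✗, ctr left unused
unrestricted: ✓, simply typable at P; W, C, E all held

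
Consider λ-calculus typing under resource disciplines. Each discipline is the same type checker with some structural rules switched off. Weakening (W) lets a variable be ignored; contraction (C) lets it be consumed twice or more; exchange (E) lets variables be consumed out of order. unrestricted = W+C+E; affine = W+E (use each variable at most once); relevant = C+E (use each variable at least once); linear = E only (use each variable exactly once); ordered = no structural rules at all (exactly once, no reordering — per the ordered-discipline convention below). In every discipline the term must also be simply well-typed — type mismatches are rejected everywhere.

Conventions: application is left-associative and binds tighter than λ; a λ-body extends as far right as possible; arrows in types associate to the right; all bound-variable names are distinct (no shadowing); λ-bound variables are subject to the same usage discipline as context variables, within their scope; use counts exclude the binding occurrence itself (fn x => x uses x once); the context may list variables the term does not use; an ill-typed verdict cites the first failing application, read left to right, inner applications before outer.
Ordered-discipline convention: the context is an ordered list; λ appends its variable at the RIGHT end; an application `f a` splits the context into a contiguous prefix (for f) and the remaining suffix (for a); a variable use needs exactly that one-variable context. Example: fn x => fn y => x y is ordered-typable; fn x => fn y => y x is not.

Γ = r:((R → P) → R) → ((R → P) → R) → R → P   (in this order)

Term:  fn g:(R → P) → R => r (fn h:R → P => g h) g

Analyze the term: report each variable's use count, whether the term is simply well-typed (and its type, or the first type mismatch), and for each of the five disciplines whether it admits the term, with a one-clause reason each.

variable uses: r=1; g [bound]=2; h [bound]=1
uses in reading order: r, g, h, g
typing: the term checks, with type ((R → P) → R) → R → P
ordered ✗ (uses contraction: g ×2)
linear ✗ (uses contraction: g ×2)
affine ✗ (uses contraction: g ×2)
relevant ✓ (at least one use each (r, g, h))
unrestricted ✓ (typability at ((R → P) → R) → R → P is all that's needed)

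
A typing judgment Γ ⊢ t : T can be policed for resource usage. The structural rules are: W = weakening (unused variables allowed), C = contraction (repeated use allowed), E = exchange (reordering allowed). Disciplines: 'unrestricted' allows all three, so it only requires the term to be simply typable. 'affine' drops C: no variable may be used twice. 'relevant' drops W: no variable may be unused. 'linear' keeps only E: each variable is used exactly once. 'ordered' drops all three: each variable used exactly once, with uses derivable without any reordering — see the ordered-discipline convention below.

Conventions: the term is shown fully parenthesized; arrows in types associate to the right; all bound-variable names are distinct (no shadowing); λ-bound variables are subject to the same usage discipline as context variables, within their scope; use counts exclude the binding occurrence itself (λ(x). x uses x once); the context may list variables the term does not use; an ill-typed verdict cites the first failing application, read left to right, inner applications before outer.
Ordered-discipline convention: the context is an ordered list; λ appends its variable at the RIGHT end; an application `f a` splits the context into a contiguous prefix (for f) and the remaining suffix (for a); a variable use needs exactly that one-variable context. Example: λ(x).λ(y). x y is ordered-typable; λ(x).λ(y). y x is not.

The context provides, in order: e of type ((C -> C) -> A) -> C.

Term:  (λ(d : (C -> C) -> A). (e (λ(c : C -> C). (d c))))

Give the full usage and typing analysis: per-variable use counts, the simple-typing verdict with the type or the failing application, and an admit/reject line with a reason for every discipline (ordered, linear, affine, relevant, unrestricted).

use counts: e: 1, d [bound]: 1, c [bound]: 1
use order (left to right): e, d, c
typing: ✓ — ((C -> C) -> A) -> C
ordered: ✓, e, d, c once each; derivable with no W/C/E
linear: ✓, e, d, c: one use apiece
affine: ✓, at most one use each (e, d, c)
relevant: ✓, none of e, d, c goes unused
unrestricted: ✓, type-checks (((C -> C) -> A) -> C) and nothing is barred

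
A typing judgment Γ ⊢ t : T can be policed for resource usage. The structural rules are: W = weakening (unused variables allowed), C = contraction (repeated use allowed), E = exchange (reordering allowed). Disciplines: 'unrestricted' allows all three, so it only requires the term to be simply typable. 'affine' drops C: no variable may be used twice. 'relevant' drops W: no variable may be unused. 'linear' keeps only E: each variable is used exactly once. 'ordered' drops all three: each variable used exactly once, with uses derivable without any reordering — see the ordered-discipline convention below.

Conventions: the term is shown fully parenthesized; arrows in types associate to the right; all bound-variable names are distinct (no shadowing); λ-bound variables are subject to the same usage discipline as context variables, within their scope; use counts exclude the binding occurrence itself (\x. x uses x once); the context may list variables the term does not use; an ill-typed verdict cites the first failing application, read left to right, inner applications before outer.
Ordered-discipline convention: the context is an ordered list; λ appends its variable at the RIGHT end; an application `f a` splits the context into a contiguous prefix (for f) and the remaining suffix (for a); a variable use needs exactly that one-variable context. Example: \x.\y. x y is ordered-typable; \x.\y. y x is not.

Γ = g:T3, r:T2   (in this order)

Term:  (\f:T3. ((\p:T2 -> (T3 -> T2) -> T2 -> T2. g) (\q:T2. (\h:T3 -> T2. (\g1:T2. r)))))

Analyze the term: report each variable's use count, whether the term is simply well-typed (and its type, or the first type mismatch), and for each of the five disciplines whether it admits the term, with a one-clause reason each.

counts: g=1, r=1, f (bound)=0, p (bound)=0, q (bound)=0, h (bound)=0, g1 (bound)=0
order of uses: g, r
typing: well-typed at T3 -> T3
ordered: ✗ — needs weakening: f, p, q, h, g1 unused
linear: ✗ — needs weakening: f, p, q, h, g1 unused
affine: ✓ — at most one use each (g, r, f, p, q, h, g1)
relevant: ✗ — needs weakening: f, p, q, h, g1 unused
unrestricted: ✓ — well-typed at T3 -> T3; no restrictions here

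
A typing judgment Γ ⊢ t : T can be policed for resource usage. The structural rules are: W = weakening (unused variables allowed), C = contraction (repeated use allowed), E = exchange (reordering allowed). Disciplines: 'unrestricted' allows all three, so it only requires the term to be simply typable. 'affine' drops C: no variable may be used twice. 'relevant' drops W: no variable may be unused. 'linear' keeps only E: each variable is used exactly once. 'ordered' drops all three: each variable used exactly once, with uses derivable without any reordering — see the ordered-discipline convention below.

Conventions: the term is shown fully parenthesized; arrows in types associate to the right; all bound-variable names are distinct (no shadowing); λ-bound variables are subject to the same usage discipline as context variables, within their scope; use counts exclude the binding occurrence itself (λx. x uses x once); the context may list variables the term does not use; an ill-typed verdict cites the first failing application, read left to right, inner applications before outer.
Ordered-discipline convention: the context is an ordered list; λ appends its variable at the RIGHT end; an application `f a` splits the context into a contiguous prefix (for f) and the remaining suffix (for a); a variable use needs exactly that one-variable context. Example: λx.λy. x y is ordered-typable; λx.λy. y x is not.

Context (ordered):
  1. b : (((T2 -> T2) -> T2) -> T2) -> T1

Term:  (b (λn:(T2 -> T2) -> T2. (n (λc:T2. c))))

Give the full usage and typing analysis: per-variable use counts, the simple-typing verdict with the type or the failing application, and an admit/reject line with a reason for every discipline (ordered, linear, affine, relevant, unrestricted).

counts: b: 1×, n (bound): 1×, c (bound): 1×
left-to-right use order: b, n, c
typing: well-typed — term : T1
ordered: ✓ — single-use (b, n, c), ordered derivation ok
linear: ✓ — exactly-once usage across b, n, c
affine: ✓ — no duplicate uses among b, n, c
relevant: ✓ — none of b, n, c goes unused
unrestricted: ✓ — type-checks (T1) and nothing is barred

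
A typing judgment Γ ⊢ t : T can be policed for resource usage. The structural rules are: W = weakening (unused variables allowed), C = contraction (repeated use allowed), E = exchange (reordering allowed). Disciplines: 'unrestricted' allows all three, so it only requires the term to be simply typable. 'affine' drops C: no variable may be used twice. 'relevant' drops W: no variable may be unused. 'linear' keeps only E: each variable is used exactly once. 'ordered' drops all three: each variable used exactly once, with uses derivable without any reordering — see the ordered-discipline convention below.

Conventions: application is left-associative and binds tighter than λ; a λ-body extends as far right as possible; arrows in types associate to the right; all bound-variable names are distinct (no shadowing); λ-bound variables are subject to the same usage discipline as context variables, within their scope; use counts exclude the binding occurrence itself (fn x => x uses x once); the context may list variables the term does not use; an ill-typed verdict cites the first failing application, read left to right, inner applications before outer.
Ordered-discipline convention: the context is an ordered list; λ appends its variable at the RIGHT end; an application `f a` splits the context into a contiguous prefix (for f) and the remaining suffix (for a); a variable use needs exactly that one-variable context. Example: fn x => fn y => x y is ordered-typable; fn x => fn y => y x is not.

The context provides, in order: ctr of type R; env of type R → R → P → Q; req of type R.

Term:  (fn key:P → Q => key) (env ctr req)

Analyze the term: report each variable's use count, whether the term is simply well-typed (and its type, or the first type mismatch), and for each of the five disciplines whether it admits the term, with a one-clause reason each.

counts: ctr: 1, env: 1, req: 1, key (λ-bound): 1
left-to-right use order: key, env, ctr, req
typing: the term checks, with type P → Q
ordered: ✗ — needs exchange: uses follow key, env, ctr, req
linear: ✓ — single use per variable (ctr, env, req, key)
affine: ✓ — at most one use each (ctr, env, req, key)
relevant: ✓ — ctr, env, req, key: all used, weakening unneeded
unrestricted: ✓ — simply typable at P → Q; W, C, E all held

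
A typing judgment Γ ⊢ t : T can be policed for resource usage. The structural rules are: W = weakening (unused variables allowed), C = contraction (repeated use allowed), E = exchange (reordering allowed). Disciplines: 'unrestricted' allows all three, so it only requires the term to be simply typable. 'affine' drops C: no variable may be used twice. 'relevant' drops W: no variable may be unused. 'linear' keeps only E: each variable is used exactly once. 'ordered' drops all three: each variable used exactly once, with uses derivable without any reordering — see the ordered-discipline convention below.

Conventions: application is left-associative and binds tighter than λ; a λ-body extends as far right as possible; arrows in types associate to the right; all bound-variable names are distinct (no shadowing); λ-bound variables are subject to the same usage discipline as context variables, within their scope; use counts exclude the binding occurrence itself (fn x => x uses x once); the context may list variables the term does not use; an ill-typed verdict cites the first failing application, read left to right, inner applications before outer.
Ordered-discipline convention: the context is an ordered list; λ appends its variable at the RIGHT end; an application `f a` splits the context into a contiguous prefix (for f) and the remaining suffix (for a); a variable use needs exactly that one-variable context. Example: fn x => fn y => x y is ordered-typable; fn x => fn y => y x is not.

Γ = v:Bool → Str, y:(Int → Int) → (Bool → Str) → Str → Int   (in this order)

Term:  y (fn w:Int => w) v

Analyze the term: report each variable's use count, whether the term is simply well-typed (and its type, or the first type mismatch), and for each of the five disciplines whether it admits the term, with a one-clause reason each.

use counts: v: 1×; y: 1×; w (bound): 1×
use order (left to right): y, w, v
typing: well-typed at Str → Int
ordered: ✗, needs exchange: uses follow y, w, v
linear: ✓, v, y, w: one use apiece
affine: ✓, at most one use each (v, y, w)
relevant: ✓, every one of v, y, w appears
unrestricted: ✓, well-typed at Str → Int; no restrictions here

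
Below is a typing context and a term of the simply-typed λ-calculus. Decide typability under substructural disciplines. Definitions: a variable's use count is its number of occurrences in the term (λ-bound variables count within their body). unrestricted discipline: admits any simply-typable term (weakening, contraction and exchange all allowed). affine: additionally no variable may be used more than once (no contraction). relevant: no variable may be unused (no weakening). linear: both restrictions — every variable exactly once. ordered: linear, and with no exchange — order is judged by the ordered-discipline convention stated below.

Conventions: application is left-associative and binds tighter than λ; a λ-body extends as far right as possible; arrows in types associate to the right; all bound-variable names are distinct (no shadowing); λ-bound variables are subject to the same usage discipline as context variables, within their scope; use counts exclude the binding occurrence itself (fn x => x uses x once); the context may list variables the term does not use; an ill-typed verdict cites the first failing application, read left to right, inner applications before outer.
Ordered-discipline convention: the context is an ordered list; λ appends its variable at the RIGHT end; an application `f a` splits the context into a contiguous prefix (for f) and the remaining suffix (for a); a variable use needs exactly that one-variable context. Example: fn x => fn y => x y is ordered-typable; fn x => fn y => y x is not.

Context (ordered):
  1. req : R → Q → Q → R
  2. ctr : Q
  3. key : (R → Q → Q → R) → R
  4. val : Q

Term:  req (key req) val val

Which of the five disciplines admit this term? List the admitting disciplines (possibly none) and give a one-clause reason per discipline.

admitting disciplines: unrestricted
variable uses: req: 2×; ctr: 0×; key: 1×; val: 2×
use order (left to right): req, key, req, val, val
typing: well-typed at R
ordered: ✗ — needs contraction — req ×2, val ×2; unused: ctr — weakening required
linear: ✗ — needs contraction — req ×2, val ×2; unused: ctr — weakening required
affine: ✗ — needs contraction — req ×2, val ×2
relevant: ✗ — unused: ctr — weakening required
unrestricted: ✓ — well-typed at R; no restrictions here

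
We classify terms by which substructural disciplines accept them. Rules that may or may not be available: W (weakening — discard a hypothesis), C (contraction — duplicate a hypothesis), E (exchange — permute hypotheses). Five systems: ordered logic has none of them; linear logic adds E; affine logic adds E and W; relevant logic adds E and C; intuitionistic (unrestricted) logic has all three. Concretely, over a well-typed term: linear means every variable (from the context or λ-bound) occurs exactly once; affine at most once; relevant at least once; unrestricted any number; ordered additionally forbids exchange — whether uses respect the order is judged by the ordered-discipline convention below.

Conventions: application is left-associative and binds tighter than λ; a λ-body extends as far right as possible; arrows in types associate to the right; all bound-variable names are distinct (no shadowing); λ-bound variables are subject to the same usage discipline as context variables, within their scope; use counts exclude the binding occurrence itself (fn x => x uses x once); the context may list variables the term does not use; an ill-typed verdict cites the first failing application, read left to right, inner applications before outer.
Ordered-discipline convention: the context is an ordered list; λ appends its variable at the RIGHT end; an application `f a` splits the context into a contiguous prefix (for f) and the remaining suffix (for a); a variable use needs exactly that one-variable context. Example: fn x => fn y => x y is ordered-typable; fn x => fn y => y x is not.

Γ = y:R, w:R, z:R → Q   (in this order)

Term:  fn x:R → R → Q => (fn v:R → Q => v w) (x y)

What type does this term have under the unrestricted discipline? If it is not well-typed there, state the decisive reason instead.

term : (R → R → Q) → Q
variable uses: y ×1; w ×1; z ×0; x [bound] ×1; v [bound] ×1
order of uses: v, w, x, y
typing: well-typed — term : (R → R → Q) → Q
summary: ordered ✗; linear ✗; affine ✓; relevant ✗; unrestricted ✓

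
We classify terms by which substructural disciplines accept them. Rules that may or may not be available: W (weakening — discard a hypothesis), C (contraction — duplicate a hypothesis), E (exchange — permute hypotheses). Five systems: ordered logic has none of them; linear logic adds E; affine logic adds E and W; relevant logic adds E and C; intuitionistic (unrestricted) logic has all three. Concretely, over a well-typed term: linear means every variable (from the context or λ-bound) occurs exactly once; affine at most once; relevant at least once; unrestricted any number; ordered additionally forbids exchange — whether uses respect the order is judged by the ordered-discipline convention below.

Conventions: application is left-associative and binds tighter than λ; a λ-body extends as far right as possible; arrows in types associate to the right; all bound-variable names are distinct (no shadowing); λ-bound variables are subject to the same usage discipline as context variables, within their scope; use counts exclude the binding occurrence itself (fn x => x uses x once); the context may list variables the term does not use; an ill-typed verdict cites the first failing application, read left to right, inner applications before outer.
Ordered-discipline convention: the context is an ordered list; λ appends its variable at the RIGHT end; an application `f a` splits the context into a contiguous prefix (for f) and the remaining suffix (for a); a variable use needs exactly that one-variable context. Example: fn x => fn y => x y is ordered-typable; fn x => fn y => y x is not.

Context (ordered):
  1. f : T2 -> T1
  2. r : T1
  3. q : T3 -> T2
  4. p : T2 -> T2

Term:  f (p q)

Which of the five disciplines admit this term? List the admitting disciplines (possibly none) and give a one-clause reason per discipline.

admitted in: none
counts: f=1, r=0, q=1, p=1
use order (left to right): f, p, q
typing: ill-typed: an application expects T2 but receives T3 -> T2
ordered: ✗, fails simple typing
linear: ✗, a type mismatch blocks all five
affine: ✗, the type mismatch rejects it
relevant: ✗, not simply typable
unrestricted: ✗, fails simple typing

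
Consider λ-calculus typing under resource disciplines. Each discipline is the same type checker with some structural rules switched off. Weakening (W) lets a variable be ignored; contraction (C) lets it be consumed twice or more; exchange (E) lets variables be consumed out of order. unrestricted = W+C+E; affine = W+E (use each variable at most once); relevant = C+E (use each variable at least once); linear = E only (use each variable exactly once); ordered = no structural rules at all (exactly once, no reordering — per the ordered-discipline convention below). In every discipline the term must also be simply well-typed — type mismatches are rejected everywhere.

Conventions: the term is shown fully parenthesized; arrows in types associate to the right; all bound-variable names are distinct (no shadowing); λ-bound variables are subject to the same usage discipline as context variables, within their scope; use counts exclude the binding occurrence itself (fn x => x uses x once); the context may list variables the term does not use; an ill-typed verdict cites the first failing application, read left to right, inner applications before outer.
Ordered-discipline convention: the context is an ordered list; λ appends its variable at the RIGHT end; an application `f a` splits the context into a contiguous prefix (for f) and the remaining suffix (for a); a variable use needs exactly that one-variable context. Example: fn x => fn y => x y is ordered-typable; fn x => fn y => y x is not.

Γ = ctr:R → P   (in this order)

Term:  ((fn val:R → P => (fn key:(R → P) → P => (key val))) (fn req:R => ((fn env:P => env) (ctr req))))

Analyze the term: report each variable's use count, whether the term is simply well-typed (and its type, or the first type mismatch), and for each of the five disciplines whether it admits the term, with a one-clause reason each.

variable uses: ctr=1; val (bound)=1; key (bound)=1; req (bound)=1; env (bound)=1
uses in reading order: key, val, env, ctr, req
typing: well-typed at ((R → P) → P) → P
ordered: ✗ — no contiguous prefix/suffix split fits key, val, env, ctr, req
linear: ✓ — single use per variable (ctr, val, key, req, env)
affine: ✓ — ctr, val, key, req, env: no repeats, contraction unneeded
relevant: ✓ — every one of ctr, val, key, req, env appears
unrestricted: ✓ — type-checks (((R → P) → P) → P) and nothing is barred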